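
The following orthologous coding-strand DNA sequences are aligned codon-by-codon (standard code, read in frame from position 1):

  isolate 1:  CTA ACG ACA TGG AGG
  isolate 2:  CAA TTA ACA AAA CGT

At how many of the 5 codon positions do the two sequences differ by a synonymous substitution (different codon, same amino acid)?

Codon 1: CTA Leu / CAA Gln — nonsynonymous.
Codon 2: ACG Thr / TTA Leu — nonsynonymous.
Codon 3: ACA Thr / ACA Thr — identical.
Codon 4: TGG Trp / AAA Lys — nonsynonymous.
Codon 5: AGG Arg / CGT Arg — synonymous.
Synonymous differences: 1.

1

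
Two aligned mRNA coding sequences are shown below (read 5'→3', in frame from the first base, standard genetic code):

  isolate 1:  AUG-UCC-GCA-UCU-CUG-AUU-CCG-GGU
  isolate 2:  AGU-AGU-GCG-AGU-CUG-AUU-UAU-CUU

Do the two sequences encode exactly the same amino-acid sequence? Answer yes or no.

Codon 1: AUG Met / AGU Ser — nonsynonymous.
Codon 2: UCC Ser / AGU Ser — synonymous.
Codon 3: GCA Ala / GCG Ala — synonymous.
Codon 4: UCU Ser / AGU Ser — synonymous.
Codon 5: CUG Leu / CUG Leu — identical.
Codon 6: AUU Ile / AUU Ile — identical.
Codon 7: CCG Pro / UAU Tyr — nonsynonymous.
Codon 8: GGU Gly / CUU Leu — nonsynonymous.
Nonsynonymous differences: 3 → different protein.

no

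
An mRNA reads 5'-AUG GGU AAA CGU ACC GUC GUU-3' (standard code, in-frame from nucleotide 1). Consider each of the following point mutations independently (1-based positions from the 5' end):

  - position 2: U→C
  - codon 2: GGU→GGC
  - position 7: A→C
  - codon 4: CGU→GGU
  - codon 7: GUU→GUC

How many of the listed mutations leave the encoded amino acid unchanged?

2

Codon 1: AUG (Met) → ACG (Thr) — missense.
Codon 2: GGU (Gly) → GGC (Gly) — synonymous.
Codon 3: AAA (Lys) → CAA (Gln) — missense.
Codon 4: CGU (Arg) → GGU (Gly) — missense.
Codon 7: GUU (Val) → GUC (Val) — synonymous.
Synonymous: 2 of 5.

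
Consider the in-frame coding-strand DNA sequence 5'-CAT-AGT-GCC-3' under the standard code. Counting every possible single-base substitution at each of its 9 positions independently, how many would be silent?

5

Codon 1 (CAT, His): 1 synonymous substitution.
Codon 2 (AGT, Ser): 1 synonymous substitution.
Codon 3 (GCC, Ala): 3 synonymous substitutions.
Total: 1 + 1 + 3 = 5.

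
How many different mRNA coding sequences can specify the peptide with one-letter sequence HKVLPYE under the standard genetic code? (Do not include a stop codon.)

1536

His: 2 codons.
Lys: 2 codons.
Val: 4 codons.
Leu: 6 codons.
Pro: 4 codons.
Tyr: 2 codons.
Glu: 2 codons.
2 × 2 × 4 × 6 × 4 × 2 × 2 = 1536.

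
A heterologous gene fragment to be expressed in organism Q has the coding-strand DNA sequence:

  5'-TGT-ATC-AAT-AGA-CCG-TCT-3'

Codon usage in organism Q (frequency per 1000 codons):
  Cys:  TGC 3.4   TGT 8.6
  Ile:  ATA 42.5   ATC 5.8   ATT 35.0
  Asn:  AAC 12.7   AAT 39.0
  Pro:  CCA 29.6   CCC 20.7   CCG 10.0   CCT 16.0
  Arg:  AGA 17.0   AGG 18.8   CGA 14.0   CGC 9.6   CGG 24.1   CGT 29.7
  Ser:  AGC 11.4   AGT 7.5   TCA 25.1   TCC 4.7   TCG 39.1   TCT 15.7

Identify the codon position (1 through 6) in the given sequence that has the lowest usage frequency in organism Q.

Codon 1 TGT (Cys): 8.6 per 1000.
Codon 2 ATC (Ile): 5.8 per 1000.
Codon 3 AAT (Asn): 39.0 per 1000.
Codon 4 AGA (Arg): 17.0 per 1000.
Codon 5 CCG (Pro): 10.0 per 1000.
Codon 6 TCT (Ser): 15.7 per 1000.
Lowest frequency is 5.8 at codon 2.

2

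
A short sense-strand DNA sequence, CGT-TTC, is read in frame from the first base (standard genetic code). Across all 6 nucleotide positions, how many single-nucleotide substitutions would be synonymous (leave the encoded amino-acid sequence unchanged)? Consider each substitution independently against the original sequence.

Codon 1 (CGT, Arg): 3 synonymous substitutions.
Codon 2 (TTC, Phe): 1 synonymous substitution.
Total: 3 + 1 = 4.

4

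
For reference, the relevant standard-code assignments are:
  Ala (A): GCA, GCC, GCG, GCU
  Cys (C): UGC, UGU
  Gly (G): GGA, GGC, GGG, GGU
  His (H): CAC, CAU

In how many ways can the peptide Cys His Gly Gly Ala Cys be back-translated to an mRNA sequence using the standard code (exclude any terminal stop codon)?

512

Cys: 2 codons.
His: 2 codons.
Gly: 4 codons.
Gly: 4 codons.
Ala: 4 codons.
Cys: 2 codons.
2 × 2 × 4 × 4 × 4 × 2 = 512.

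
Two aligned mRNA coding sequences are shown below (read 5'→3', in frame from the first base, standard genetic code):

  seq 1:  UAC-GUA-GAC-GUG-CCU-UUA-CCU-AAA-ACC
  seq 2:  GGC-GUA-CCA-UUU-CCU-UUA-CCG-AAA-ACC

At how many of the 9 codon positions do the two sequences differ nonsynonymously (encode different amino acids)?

Codon 1: UAC Tyr / GGC Gly — nonsynonymous.
Codon 2: GUA Val / GUA Val — identical.
Codon 3: GAC Asp / CCA Pro — nonsynonymous.
Codon 4: GUG Val / UUU Phe — nonsynonymous.
Codon 5: CCU Pro / CCU Pro — identical.
Codon 6: UUA Leu / UUA Leu — identical.
Codon 7: CCU Pro / CCG Pro — synonymous.
Codon 8: AAA Lys / AAA Lys — identical.
Codon 9: ACC Thr / ACC Thr — identical.
Nonsynonymous differences: 3.

3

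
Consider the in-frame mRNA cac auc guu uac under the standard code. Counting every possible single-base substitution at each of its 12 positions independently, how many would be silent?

Codon 1 (CAC, His): 1 synonymous substitution.
Codon 2 (AUC, Ile): 2 synonymous substitutions.
Codon 3 (GUU, Val): 3 synonymous substitutions.
Codon 4 (UAC, Tyr): 1 synonymous substitution.
Total: 1 + 2 + 3 + 1 = 7.

7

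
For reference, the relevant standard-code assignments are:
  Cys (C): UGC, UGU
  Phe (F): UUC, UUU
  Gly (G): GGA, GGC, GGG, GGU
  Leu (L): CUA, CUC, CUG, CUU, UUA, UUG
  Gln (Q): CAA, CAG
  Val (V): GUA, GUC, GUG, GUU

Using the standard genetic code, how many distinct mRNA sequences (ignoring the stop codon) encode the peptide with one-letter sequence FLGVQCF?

Phe: 2 codons.
Leu: 6 codons.
Gly: 4 codons.
Val: 4 codons.
Gln: 2 codons.
Cys: 2 codons.
Phe: 2 codons.
2 × 6 × 4 × 4 × 2 × 2 × 2 = 1536.

1536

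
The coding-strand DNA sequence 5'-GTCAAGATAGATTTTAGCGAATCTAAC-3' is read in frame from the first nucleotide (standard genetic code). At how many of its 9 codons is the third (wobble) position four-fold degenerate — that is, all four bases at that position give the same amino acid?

2

Codon 1 GTC (Val): third position 4-fold.
Codon 2 AAG (Lys): third position 2-fold.
Codon 3 ATA (Ile): third position 3-fold.
Codon 4 GAT (Asp): third position 2-fold.
Codon 5 TTT (Phe): third position 2-fold.
Codon 6 AGC (Ser): third position 2-fold.
Codon 7 GAA (Glu): third position 2-fold.
Codon 8 TCT (Ser): third position 4-fold.
Codon 9 AAC (Asn): third position 2-fold.
Four-fold degenerate third positions: 2.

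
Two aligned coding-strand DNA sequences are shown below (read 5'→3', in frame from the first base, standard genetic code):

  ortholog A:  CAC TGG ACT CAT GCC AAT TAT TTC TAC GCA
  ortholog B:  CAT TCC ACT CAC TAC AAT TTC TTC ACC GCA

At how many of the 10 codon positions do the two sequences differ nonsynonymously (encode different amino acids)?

4

Codon 1: CAC His / CAT His — synonymous.
Codon 2: TGG Trp / TCC Ser — nonsynonymous.
Codon 3: ACT Thr / ACT Thr — identical.
Codon 4: CAT His / CAC His — synonymous.
Codon 5: GCC Ala / TAC Tyr — nonsynonymous.
Codon 6: AAT Asn / AAT Asn — identical.
Codon 7: TAT Tyr / TTC Phe — nonsynonymous.
Codon 8: TTC Phe / TTC Phe — identical.
Codon 9: TAC Tyr / ACC Thr — nonsynonymous.
Codon 10: GCA Ala / GCA Ala — identical.
Nonsynonymous differences: 4.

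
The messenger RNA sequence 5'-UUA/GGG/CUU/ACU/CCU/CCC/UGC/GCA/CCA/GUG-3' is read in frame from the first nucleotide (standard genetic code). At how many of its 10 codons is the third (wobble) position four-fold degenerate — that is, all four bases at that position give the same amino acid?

8

Codon 1 UUA (Leu): third position 2-fold.
Codon 2 GGG (Gly): third position 4-fold.
Codon 3 CUU (Leu): third position 4-fold.
Codon 4 ACU (Thr): third position 4-fold.
Codon 5 CCU (Pro): third position 4-fold.
Codon 6 CCC (Pro): third position 4-fold.
Codon 7 UGC (Cys): third position 2-fold.
Codon 8 GCA (Ala): third position 4-fold.
Codon 9 CCA (Pro): third position 4-fold.
Codon 10 GUG (Val): third position 4-fold.
Four-fold degenerate third positions: 8.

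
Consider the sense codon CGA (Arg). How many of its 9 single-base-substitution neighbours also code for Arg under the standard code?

Position 1: AGA → 1 synonymous.
Position 2: none → 0 synonymous.
Position 3: CGT, CGC, CGG → 3 synonymous.
Total: 1 + 0 + 3 = 4.

4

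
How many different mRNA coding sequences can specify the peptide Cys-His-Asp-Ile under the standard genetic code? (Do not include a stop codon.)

24

Cys: 2 codons.
His: 2 codons.
Asp: 2 codons.
Ile: 3 codons.
2 × 2 × 2 × 3 = 24.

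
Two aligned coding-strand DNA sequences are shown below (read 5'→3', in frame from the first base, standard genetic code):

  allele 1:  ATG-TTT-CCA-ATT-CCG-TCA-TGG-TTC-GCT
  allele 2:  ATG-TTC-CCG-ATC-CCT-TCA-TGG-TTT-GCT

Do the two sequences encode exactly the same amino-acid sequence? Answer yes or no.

yes

Codon 1: ATG Met / ATG Met — identical.
Codon 2: TTT Phe / TTC Phe — synonymous.
Codon 3: CCA Pro / CCG Pro — synonymous.
Codon 4: ATT Ile / ATC Ile — synonymous.
Codon 5: CCG Pro / CCT Pro — synonymous.
Codon 6: TCA Ser / TCA Ser — identical.
Codon 7: TGG Trp / TGG Trp — identical.
Codon 8: TTC Phe / TTT Phe — synonymous.
Codon 9: GCT Ala / GCT Ala — identical.
Nonsynonymous differences: 0 → same protein.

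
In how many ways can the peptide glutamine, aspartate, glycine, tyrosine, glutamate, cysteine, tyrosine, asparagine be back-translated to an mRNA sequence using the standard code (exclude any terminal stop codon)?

Gln: 2 codons.
Asp: 2 codons.
Gly: 4 codons.
Tyr: 2 codons.
Glu: 2 codons.
Cys: 2 codons.
Tyr: 2 codons.
Asn: 2 codons.
2 × 2 × 4 × 2 × 2 × 2 × 2 × 2 = 512.

512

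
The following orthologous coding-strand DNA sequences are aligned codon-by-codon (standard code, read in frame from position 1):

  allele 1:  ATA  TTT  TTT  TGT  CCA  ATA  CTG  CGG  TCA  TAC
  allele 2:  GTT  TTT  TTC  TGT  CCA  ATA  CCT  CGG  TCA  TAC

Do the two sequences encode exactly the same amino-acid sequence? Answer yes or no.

no

Codon 1: ATA Ile / GTT Val — nonsynonymous.
Codon 2: TTT Phe / TTT Phe — identical.
Codon 3: TTT Phe / TTC Phe — synonymous.
Codon 4: TGT Cys / TGT Cys — identical.
Codon 5: CCA Pro / CCA Pro — identical.
Codon 6: ATA Ile / ATA Ile — identical.
Codon 7: CTG Leu / CCT Pro — nonsynonymous.
Codon 8: CGG Arg / CGG Arg — identical.
Codon 9: TCA Ser / TCA Ser — identical.
Codon 10: TAC Tyr / TAC Tyr — identical.
Nonsynonymous differences: 2 → different protein.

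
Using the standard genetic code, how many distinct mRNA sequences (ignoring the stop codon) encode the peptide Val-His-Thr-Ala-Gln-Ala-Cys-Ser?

Val: 4 codons.
His: 2 codons.
Thr: 4 codons.
Ala: 4 codons.
Gln: 2 codons.
Ala: 4 codons.
Cys: 2 codons.
Ser: 6 codons.
4 × 2 × 4 × 4 × 2 × 4 × 2 × 6 = 12288.

12288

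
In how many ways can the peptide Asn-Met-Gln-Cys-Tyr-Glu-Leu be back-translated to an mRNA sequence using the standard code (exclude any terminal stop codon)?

192

Asn: 2 codons.
Met: 1 codon.
Gln: 2 codons.
Cys: 2 codons.
Tyr: 2 codons.
Glu: 2 codons.
Leu: 6 codons.
2 × 1 × 2 × 2 × 2 × 2 × 6 = 192.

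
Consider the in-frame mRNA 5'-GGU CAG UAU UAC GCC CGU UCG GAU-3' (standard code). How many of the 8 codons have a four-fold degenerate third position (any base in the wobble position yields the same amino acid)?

4

Codon 1 GGU (Gly): third position 4-fold.
Codon 2 CAG (Gln): third position 2-fold.
Codon 3 UAU (Tyr): third position 2-fold.
Codon 4 UAC (Tyr): third position 2-fold.
Codon 5 GCC (Ala): third position 4-fold.
Codon 6 CGU (Arg): third position 4-fold.
Codon 7 UCG (Ser): third position 4-fold.
Codon 8 GAU (Asp): third position 2-fold.
Four-fold degenerate third positions: 4.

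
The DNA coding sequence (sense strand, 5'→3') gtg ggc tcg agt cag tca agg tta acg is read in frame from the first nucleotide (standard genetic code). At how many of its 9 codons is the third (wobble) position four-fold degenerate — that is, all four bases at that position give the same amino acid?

5

Codon 1 GTG (Val): third position 4-fold.
Codon 2 GGC (Gly): third position 4-fold.
Codon 3 TCG (Ser): third position 4-fold.
Codon 4 AGT (Ser): third position 2-fold.
Codon 5 CAG (Gln): third position 2-fold.
Codon 6 TCA (Ser): third position 4-fold.
Codon 7 AGG (Arg): third position 2-fold.
Codon 8 TTA (Leu): third position 2-fold.
Codon 9 ACG (Thr): third position 4-fold.
Four-fold degenerate third positions: 5.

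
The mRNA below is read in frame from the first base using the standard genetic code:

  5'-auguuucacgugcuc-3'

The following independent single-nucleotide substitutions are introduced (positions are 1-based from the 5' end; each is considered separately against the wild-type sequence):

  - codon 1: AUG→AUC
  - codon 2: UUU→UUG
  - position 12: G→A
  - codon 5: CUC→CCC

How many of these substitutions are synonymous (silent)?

1

Codon 1: AUG (Met) → AUC (Ile) — missense.
Codon 2: UUU (Phe) → UUG (Leu) — missense.
Codon 4: GUG (Val) → GUA (Val) — synonymous.
Codon 5: CUC (Leu) → CCC (Pro) — missense.
Synonymous: 1 of 4.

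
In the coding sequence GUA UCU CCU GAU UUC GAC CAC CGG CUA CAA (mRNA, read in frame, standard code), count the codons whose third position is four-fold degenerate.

Codon 1 GUA (Val): third position 4-fold.
Codon 2 UCU (Ser): third position 4-fold.
Codon 3 CCU (Pro): third position 4-fold.
Codon 4 GAU (Asp): third position 2-fold.
Codon 5 UUC (Phe): third position 2-fold.
Codon 6 GAC (Asp): third position 2-fold.
Codon 7 CAC (His): third position 2-fold.
Codon 8 CGG (Arg): third position 4-fold.
Codon 9 CUA (Leu): third position 4-fold.
Codon 10 CAA (Gln): third position 2-fold.
Four-fold degenerate third positions: 5.

5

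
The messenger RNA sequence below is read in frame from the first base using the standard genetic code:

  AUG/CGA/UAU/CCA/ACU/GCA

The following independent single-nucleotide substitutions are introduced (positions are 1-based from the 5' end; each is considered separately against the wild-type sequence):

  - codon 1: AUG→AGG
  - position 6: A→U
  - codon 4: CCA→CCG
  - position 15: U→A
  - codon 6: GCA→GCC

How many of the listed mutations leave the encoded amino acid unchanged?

4

Codon 1: AUG (Met) → AGG (Arg) — missense.
Codon 2: CGA (Arg) → CGU (Arg) — synonymous.
Codon 4: CCA (Pro) → CCG (Pro) — synonymous.
Codon 5: ACU (Thr) → ACA (Thr) — synonymous.
Codon 6: GCA (Ala) → GCC (Ala) — synonymous.
Synonymous: 4 of 5.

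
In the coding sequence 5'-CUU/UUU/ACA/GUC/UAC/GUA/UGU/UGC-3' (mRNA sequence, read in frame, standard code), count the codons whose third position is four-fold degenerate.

Codon 1 CUU (Leu): third position 4-fold.
Codon 2 UUU (Phe): third position 2-fold.
Codon 3 ACA (Thr): third position 4-fold.
Codon 4 GUC (Val): third position 4-fold.
Codon 5 UAC (Tyr): third position 2-fold.
Codon 6 GUA (Val): third position 4-fold.
Codon 7 UGU (Cys): third position 2-fold.
Codon 8 UGC (Cys): third position 2-fold.
Four-fold degenerate third positions: 4.

4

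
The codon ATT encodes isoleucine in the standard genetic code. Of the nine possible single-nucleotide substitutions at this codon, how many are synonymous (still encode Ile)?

Position 1: none → 0 synonymous.
Position 2: none → 0 synonymous.
Position 3: ATC, ATA → 2 synonymous.
Total: 0 + 0 + 2 = 2.

2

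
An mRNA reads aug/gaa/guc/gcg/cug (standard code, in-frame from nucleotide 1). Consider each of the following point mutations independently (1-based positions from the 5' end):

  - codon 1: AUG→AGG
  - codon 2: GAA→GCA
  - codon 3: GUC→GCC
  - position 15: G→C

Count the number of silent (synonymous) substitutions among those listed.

Codon 1: AUG (Met) → AGG (Arg) — missense.
Codon 2: GAA (Glu) → GCA (Ala) — missense.
Codon 3: GUC (Val) → GCC (Ala) — missense.
Codon 5: CUG (Leu) → CUC (Leu) — synonymous.
Synonymous: 1 of 4.

1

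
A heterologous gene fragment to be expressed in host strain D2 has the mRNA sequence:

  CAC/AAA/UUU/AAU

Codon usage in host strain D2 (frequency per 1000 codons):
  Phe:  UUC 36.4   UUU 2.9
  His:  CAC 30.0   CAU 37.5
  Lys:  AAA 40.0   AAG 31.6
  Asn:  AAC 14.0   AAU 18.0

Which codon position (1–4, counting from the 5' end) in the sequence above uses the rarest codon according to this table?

3

Codon 1 CAC (His): 30.0 per 1000.
Codon 2 AAA (Lys): 40.0 per 1000.
Codon 3 UUU (Phe): 2.9 per 1000.
Codon 4 AAU (Asn): 18.0 per 1000.
Lowest frequency is 2.9 at codon 3.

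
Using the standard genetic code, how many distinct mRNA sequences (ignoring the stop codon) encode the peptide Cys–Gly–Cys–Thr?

64

Cys: 2 codons.
Gly: 4 codons.
Cys: 2 codons.
Thr: 4 codons.
2 × 4 × 2 × 4 = 64.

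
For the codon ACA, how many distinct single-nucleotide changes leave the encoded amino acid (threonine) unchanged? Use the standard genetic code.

3

Position 1: none → 0 synonymous.
Position 2: none → 0 synonymous.
Position 3: ACU, ACC, ACG → 3 synonymous.
Total: 0 + 0 + 3 = 3.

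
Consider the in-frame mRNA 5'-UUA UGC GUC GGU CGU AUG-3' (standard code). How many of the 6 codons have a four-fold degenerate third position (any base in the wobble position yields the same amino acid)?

Codon 1 UUA (Leu): third position 2-fold.
Codon 2 UGC (Cys): third position 2-fold.
Codon 3 GUC (Val): third position 4-fold.
Codon 4 GGU (Gly): third position 4-fold.
Codon 5 CGU (Arg): third position 4-fold.
Codon 6 AUG (Met): third position 1-fold.
Four-fold degenerate third positions: 3.

3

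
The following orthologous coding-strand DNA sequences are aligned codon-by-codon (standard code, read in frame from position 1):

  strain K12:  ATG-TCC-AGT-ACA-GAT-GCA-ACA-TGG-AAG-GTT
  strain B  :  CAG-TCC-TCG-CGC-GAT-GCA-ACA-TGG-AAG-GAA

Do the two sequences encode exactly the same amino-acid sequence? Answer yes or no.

Codon 1: ATG Met / CAG Gln — nonsynonymous.
Codon 2: TCC Ser / TCC Ser — identical.
Codon 3: AGT Ser / TCG Ser — synonymous.
Codon 4: ACA Thr / CGC Arg — nonsynonymous.
Codon 5: GAT Asp / GAT Asp — identical.
Codon 6: GCA Ala / GCA Ala — identical.
Codon 7: ACA Thr / ACA Thr — identical.
Codon 8: TGG Trp / TGG Trp — identical.
Codon 9: AAG Lys / AAG Lys — identical.
Codon 10: GTT Val / GAA Glu — nonsynonymous.
Nonsynonymous differences: 3 → different protein.

no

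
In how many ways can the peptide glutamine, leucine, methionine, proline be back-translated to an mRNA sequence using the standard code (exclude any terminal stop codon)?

Gln: 2 codons.
Leu: 6 codons.
Met: 1 codon.
Pro: 4 codons.
2 × 6 × 1 × 4 = 48.

48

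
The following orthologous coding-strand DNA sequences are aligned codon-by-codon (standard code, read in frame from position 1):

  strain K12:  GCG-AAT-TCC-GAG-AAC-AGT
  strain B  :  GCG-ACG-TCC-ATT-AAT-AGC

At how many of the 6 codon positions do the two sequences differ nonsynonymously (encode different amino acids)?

Codon 1: GCG Ala / GCG Ala — identical.
Codon 2: AAT Asn / ACG Thr — nonsynonymous.
Codon 3: TCC Ser / TCC Ser — identical.
Codon 4: GAG Glu / ATT Ile — nonsynonymous.
Codon 5: AAC Asn / AAT Asn — synonymous.
Codon 6: AGT Ser / AGC Ser — synonymous.
Nonsynonymous differences: 2.

2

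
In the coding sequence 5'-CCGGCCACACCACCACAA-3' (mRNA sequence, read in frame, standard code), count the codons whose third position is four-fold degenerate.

Codon 1 CCG (Pro): third position 4-fold.
Codon 2 GCC (Ala): third position 4-fold.
Codon 3 ACA (Thr): third position 4-fold.
Codon 4 CCA (Pro): third position 4-fold.
Codon 5 CCA (Pro): third position 4-fold.
Codon 6 CAA (Gln): third position 2-fold.
Four-fold degenerate third positions: 5.

5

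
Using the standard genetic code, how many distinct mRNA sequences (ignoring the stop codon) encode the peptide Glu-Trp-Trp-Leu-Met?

12

Glu: 2 codons.
Trp: 1 codon.
Trp: 1 codon.
Leu: 6 codons.
Met: 1 codon.
2 × 1 × 1 × 6 × 1 = 12.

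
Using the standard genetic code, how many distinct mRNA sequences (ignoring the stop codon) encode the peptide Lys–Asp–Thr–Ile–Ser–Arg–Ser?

10368

Lys: 2 codons.
Asp: 2 codons.
Thr: 4 codons.
Ile: 3 codons.
Ser: 6 codons.
Arg: 6 codons.
Ser: 6 codons.
2 × 2 × 4 × 3 × 6 × 6 × 6 = 10368.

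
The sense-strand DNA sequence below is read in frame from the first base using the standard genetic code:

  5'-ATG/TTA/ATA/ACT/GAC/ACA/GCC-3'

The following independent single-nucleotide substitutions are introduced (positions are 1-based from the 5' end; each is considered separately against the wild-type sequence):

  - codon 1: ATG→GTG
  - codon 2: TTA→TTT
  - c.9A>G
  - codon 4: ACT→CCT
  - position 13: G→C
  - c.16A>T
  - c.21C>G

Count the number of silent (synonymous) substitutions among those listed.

1

Codon 1: ATG (Met) → GTG (Val) — missense.
Codon 2: TTA (Leu) → TTT (Phe) — missense.
Codon 3: ATA (Ile) → ATG (Met) — missense.
Codon 4: ACT (Thr) → CCT (Pro) — missense.
Codon 5: GAC (Asp) → CAC (His) — missense.
Codon 6: ACA (Thr) → TCA (Ser) — missense.
Codon 7: GCC (Ala) → GCG (Ala) — synonymous.
Synonymous: 1 of 7.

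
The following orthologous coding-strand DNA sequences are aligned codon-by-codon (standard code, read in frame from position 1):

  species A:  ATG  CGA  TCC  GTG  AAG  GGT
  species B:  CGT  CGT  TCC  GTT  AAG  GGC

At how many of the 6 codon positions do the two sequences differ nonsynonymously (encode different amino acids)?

Codon 1: ATG Met / CGT Arg — nonsynonymous.
Codon 2: CGA Arg / CGT Arg — synonymous.
Codon 3: TCC Ser / TCC Ser — identical.
Codon 4: GTG Val / GTT Val — synonymous.
Codon 5: AAG Lys / AAG Lys — identical.
Codon 6: GGT Gly / GGC Gly — synonymous.
Nonsynonymous differences: 1.

1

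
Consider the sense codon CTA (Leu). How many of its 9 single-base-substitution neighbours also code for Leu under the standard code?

Position 1: TTA → 1 synonymous.
Position 2: none → 0 synonymous.
Position 3: CTT, CTC, CTG → 3 synonymous.
Total: 1 + 0 + 3 = 4.

4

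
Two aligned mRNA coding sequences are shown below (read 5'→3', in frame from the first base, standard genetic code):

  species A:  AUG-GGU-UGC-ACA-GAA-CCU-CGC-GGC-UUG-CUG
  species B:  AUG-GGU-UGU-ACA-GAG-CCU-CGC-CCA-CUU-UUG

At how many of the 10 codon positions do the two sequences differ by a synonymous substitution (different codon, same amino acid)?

4

Codon 1: AUG Met / AUG Met — identical.
Codon 2: GGU Gly / GGU Gly — identical.
Codon 3: UGC Cys / UGU Cys — synonymous.
Codon 4: ACA Thr / ACA Thr — identical.
Codon 5: GAA Glu / GAG Glu — synonymous.
Codon 6: CCU Pro / CCU Pro — identical.
Codon 7: CGC Arg / CGC Arg — identical.
Codon 8: GGC Gly / CCA Pro — nonsynonymous.
Codon 9: UUG Leu / CUU Leu — synonymous.
Codon 10: CUG Leu / UUG Leu — synonymous.
Synonymous differences: 4.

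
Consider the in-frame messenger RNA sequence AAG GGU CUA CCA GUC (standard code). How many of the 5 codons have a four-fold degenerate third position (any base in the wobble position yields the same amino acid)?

4

Codon 1 AAG (Lys): third position 2-fold.
Codon 2 GGU (Gly): third position 4-fold.
Codon 3 CUA (Leu): third position 4-fold.
Codon 4 CCA (Pro): third position 4-fold.
Codon 5 GUC (Val): third position 4-fold.
Four-fold degenerate third positions: 4.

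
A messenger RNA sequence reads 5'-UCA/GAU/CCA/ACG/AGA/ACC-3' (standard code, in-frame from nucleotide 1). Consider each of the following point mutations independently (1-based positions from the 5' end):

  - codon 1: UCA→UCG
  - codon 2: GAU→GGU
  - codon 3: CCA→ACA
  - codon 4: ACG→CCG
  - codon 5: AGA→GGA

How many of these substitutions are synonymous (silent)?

1

Codon 1: UCA (Ser) → UCG (Ser) — synonymous.
Codon 2: GAU (Asp) → GGU (Gly) — missense.
Codon 3: CCA (Pro) → ACA (Thr) — missense.
Codon 4: ACG (Thr) → CCG (Pro) — missense.
Codon 5: AGA (Arg) → GGA (Gly) — missense.
Synonymous: 1 of 5.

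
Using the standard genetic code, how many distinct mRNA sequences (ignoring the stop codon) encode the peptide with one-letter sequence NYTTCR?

Asn: 2 codons.
Tyr: 2 codons.
Thr: 4 codons.
Thr: 4 codons.
Cys: 2 codons.
Arg: 6 codons.
2 × 2 × 4 × 4 × 2 × 6 = 768.

768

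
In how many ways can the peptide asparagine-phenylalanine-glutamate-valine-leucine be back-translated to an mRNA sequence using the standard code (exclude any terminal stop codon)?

192

Asn: 2 codons.
Phe: 2 codons.
Glu: 2 codons.
Val: 4 codons.
Leu: 6 codons.
2 × 2 × 2 × 4 × 6 = 192.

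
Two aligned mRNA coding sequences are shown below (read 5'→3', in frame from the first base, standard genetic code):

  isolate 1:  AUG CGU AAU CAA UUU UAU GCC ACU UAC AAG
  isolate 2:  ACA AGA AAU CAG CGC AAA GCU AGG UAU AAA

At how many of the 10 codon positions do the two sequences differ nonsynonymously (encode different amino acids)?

Codon 1: AUG Met / ACA Thr — nonsynonymous.
Codon 2: CGU Arg / AGA Arg — synonymous.
Codon 3: AAU Asn / AAU Asn — identical.
Codon 4: CAA Gln / CAG Gln — synonymous.
Codon 5: UUU Phe / CGC Arg — nonsynonymous.
Codon 6: UAU Tyr / AAA Lys — nonsynonymous.
Codon 7: GCC Ala / GCU Ala — synonymous.
Codon 8: ACU Thr / AGG Arg — nonsynonymous.
Codon 9: UAC Tyr / UAU Tyr — synonymous.
Codon 10: AAG Lys / AAA Lys — synonymous.
Nonsynonymous differences: 4.

4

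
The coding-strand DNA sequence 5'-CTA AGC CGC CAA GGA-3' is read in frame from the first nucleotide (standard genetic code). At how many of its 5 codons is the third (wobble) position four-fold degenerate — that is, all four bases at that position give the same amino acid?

Codon 1 CTA (Leu): third position 4-fold.
Codon 2 AGC (Ser): third position 2-fold.
Codon 3 CGC (Arg): third position 4-fold.
Codon 4 CAA (Gln): third position 2-fold.
Codon 5 GGA (Gly): third position 4-fold.
Four-fold degenerate third positions: 3.

3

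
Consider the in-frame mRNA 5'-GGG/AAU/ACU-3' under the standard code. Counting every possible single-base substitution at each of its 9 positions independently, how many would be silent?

7

Codon 1 (GGG, Gly): 3 synonymous substitutions.
Codon 2 (AAU, Asn): 1 synonymous substitution.
Codon 3 (ACU, Thr): 3 synonymous substitutions.
Total: 3 + 1 + 3 = 7.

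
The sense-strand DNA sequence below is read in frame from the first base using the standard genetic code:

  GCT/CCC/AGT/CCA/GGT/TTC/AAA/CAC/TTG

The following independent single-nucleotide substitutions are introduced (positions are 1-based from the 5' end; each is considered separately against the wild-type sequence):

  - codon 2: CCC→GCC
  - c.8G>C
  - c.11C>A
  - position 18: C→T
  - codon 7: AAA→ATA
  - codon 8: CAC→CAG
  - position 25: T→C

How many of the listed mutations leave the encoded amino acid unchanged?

2

Codon 2: CCC (Pro) → GCC (Ala) — missense.
Codon 3: AGT (Ser) → ACT (Thr) — missense.
Codon 4: CCA (Pro) → CAA (Gln) — missense.
Codon 6: TTC (Phe) → TTT (Phe) — synonymous.
Codon 7: AAA (Lys) → ATA (Ile) — missense.
Codon 8: CAC (His) → CAG (Gln) — missense.
Codon 9: TTG (Leu) → CTG (Leu) — synonymous.
Synonymous: 2 of 7.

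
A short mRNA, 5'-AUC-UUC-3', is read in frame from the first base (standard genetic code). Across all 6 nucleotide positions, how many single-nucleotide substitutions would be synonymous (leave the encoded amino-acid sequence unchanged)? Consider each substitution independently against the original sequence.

Codon 1 (AUC, Ile): 2 synonymous substitutions.
Codon 2 (UUC, Phe): 1 synonymous substitution.
Total: 2 + 1 = 3.

3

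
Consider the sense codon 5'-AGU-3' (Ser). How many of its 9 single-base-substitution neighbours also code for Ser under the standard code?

1

Position 1: none → 0 synonymous.
Position 2: none → 0 synonymous.
Position 3: AGC → 1 synonymous.
Total: 0 + 0 + 1 = 1.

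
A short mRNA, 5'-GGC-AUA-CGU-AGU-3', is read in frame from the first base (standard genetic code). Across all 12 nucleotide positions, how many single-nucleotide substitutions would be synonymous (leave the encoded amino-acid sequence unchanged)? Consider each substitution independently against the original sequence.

Codon 1 (GGC, Gly): 3 synonymous substitutions.
Codon 2 (AUA, Ile): 2 synonymous substitutions.
Codon 3 (CGU, Arg): 3 synonymous substitutions.
Codon 4 (AGU, Ser): 1 synonymous substitution.
Total: 3 + 2 + 3 + 1 = 9.

9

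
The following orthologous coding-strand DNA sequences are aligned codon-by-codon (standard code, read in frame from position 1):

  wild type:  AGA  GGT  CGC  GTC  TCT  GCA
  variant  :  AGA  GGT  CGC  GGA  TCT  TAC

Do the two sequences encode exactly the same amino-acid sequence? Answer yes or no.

no

Codon 1: AGA Arg / AGA Arg — identical.
Codon 2: GGT Gly / GGT Gly — identical.
Codon 3: CGC Arg / CGC Arg — identical.
Codon 4: GTC Val / GGA Gly — nonsynonymous.
Codon 5: TCT Ser / TCT Ser — identical.
Codon 6: GCA Ala / TAC Tyr — nonsynonymous.
Nonsynonymous differences: 2 → different protein.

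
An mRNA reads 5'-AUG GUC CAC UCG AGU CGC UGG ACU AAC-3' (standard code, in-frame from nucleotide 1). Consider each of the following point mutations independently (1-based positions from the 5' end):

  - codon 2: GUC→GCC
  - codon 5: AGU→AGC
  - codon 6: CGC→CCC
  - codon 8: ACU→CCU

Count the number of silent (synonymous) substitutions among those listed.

1

Codon 2: GUC (Val) → GCC (Ala) — missense.
Codon 5: AGU (Ser) → AGC (Ser) — synonymous.
Codon 6: CGC (Arg) → CCC (Pro) — missense.
Codon 8: ACU (Thr) → CCU (Pro) — missense.
Synonymous: 1 of 4.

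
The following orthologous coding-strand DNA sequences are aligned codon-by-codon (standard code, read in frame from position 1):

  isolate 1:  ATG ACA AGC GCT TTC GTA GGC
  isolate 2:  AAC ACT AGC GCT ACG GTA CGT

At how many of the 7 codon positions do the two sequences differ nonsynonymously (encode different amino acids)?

Codon 1: ATG Met / AAC Asn — nonsynonymous.
Codon 2: ACA Thr / ACT Thr — synonymous.
Codon 3: AGC Ser / AGC Ser — identical.
Codon 4: GCT Ala / GCT Ala — identical.
Codon 5: TTC Phe / ACG Thr — nonsynonymous.
Codon 6: GTA Val / GTA Val — identical.
Codon 7: GGC Gly / CGT Arg — nonsynonymous.
Nonsynonymous differences: 3.

3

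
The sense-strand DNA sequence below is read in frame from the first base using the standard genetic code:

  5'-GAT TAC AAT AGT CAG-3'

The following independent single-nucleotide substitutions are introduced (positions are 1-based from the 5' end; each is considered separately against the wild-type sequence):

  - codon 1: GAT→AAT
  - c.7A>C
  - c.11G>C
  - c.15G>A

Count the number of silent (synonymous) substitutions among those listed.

Codon 1: GAT (Asp) → AAT (Asn) — missense.
Codon 3: AAT (Asn) → CAT (His) — missense.
Codon 4: AGT (Ser) → ACT (Thr) — missense.
Codon 5: CAG (Gln) → CAA (Gln) — synonymous.
Synonymous: 1 of 4.

1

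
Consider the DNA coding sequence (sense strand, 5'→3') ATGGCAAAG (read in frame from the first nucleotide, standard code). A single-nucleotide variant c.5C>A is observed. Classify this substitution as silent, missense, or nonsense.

Position 5 falls in codon 2: GCA → Ala.
After the substitution the codon is GAA → Glu.
Ala ≠ Glu, so this is a missense mutation.

missense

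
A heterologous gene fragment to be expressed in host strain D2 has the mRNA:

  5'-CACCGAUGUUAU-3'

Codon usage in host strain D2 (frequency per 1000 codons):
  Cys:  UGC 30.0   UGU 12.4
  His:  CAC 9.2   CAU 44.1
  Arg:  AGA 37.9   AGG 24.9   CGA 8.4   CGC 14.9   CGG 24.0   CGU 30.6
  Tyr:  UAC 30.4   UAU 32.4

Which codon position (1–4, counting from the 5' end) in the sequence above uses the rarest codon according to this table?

Codon 1 CAC (His): 9.2 per 1000.
Codon 2 CGA (Arg): 8.4 per 1000.
Codon 3 UGU (Cys): 12.4 per 1000.
Codon 4 UAU (Tyr): 32.4 per 1000.
Lowest frequency is 8.4 at codon 2.

2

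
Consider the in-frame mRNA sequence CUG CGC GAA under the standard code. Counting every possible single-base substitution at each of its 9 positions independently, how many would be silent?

8

Codon 1 (CUG, Leu): 4 synonymous substitutions.
Codon 2 (CGC, Arg): 3 synonymous substitutions.
Codon 3 (GAA, Glu): 1 synonymous substitution.
Total: 4 + 3 + 1 = 8.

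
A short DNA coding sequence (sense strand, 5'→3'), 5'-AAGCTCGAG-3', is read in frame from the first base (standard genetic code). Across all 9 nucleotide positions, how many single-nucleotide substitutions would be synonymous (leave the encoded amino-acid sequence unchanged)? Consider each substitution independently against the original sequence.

Codon 1 (AAG, Lys): 1 synonymous substitution.
Codon 2 (CTC, Leu): 3 synonymous substitutions.
Codon 3 (GAG, Glu): 1 synonymous substitution.
Total: 1 + 3 + 1 = 5.

5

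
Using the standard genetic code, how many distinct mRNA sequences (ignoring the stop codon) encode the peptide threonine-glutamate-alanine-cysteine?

64

Thr: 4 codons.
Glu: 2 codons.
Ala: 4 codons.
Cys: 2 codons.
4 × 2 × 4 × 2 = 64.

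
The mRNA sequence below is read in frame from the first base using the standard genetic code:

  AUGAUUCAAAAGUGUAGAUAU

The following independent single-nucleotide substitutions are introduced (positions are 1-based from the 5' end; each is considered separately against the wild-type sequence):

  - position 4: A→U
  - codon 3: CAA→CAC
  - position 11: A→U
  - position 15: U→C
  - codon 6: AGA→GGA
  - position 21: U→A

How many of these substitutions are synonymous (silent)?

1

Codon 2: AUU (Ile) → UUU (Phe) — missense.
Codon 3: CAA (Gln) → CAC (His) — missense.
Codon 4: AAG (Lys) → AUG (Met) — missense.
Codon 5: UGU (Cys) → UGC (Cys) — synonymous.
Codon 6: AGA (Arg) → GGA (Gly) — missense.
Codon 7: UAU (Tyr) → UAA (Stop) — nonsense.
Synonymous: 1 of 6.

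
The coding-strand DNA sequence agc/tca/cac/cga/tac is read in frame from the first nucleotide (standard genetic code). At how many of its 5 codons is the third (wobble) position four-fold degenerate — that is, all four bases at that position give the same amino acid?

2

Codon 1 AGC (Ser): third position 2-fold.
Codon 2 TCA (Ser): third position 4-fold.
Codon 3 CAC (His): third position 2-fold.
Codon 4 CGA (Arg): third position 4-fold.
Codon 5 TAC (Tyr): third position 2-fold.
Four-fold degenerate third positions: 2.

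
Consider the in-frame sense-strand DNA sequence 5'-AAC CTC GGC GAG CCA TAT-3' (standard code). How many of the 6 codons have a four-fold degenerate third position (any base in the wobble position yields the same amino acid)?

3

Codon 1 AAC (Asn): third position 2-fold.
Codon 2 CTC (Leu): third position 4-fold.
Codon 3 GGC (Gly): third position 4-fold.
Codon 4 GAG (Glu): third position 2-fold.
Codon 5 CCA (Pro): third position 4-fold.
Codon 6 TAT (Tyr): third position 2-fold.
Four-fold degenerate third positions: 3.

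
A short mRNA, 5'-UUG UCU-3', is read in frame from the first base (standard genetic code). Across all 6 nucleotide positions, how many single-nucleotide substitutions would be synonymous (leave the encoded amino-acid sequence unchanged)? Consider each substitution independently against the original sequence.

Codon 1 (UUG, Leu): 2 synonymous substitutions.
Codon 2 (UCU, Ser): 3 synonymous substitutions.
Total: 2 + 3 = 5.

5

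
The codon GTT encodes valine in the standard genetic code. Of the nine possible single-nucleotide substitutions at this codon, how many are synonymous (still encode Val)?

Position 1: none → 0 synonymous.
Position 2: none → 0 synonymous.
Position 3: GTC, GTA, GTG → 3 synonymous.
Total: 0 + 0 + 3 = 3.

3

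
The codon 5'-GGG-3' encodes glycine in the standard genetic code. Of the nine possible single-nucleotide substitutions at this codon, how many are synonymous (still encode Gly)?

3

Position 1: none → 0 synonymous.
Position 2: none → 0 synonymous.
Position 3: GGU, GGC, GGA → 3 synonymous.
Total: 0 + 0 + 3 = 3.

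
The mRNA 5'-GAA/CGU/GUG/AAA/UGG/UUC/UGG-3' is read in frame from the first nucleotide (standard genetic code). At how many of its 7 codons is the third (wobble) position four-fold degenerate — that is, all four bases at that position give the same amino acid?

Codon 1 GAA (Glu): third position 2-fold.
Codon 2 CGU (Arg): third position 4-fold.
Codon 3 GUG (Val): third position 4-fold.
Codon 4 AAA (Lys): third position 2-fold.
Codon 5 UGG (Trp): third position 1-fold.
Codon 6 UUC (Phe): third position 2-fold.
Codon 7 UGG (Trp): third position 1-fold.
Four-fold degenerate third positions: 2.

2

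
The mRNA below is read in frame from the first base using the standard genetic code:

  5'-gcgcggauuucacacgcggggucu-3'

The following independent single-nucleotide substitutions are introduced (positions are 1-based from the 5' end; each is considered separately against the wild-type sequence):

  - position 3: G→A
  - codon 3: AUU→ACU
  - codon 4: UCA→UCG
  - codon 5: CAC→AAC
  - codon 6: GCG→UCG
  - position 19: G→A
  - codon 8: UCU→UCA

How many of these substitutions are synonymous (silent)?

Codon 1: GCG (Ala) → GCA (Ala) — synonymous.
Codon 3: AUU (Ile) → ACU (Thr) — missense.
Codon 4: UCA (Ser) → UCG (Ser) — synonymous.
Codon 5: CAC (His) → AAC (Asn) — missense.
Codon 6: GCG (Ala) → UCG (Ser) — missense.
Codon 7: GGG (Gly) → AGG (Arg) — missense.
Codon 8: UCU (Ser) → UCA (Ser) — synonymous.
Synonymous: 3 of 7.

3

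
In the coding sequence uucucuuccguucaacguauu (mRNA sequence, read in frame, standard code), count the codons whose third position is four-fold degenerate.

4

Codon 1 UUC (Phe): third position 2-fold.
Codon 2 UCU (Ser): third position 4-fold.
Codon 3 UCC (Ser): third position 4-fold.
Codon 4 GUU (Val): third position 4-fold.
Codon 5 CAA (Gln): third position 2-fold.
Codon 6 CGU (Arg): third position 4-fold.
Codon 7 AUU (Ile): third position 3-fold.
Four-fold degenerate third positions: 4.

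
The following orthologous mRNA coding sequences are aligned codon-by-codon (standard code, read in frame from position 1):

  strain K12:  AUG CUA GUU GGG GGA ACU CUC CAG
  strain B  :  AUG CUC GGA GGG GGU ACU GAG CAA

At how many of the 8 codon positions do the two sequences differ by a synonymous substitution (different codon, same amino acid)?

3

Codon 1: AUG Met / AUG Met — identical.
Codon 2: CUA Leu / CUC Leu — synonymous.
Codon 3: GUU Val / GGA Gly — nonsynonymous.
Codon 4: GGG Gly / GGG Gly — identical.
Codon 5: GGA Gly / GGU Gly — synonymous.
Codon 6: ACU Thr / ACU Thr — identical.
Codon 7: CUC Leu / GAG Glu — nonsynonymous.
Codon 8: CAG Gln / CAA Gln — synonymous.
Synonymous differences: 3.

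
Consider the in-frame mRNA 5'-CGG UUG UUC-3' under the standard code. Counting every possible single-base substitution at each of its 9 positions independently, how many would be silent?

Codon 1 (CGG, Arg): 4 synonymous substitutions.
Codon 2 (UUG, Leu): 2 synonymous substitutions.
Codon 3 (UUC, Phe): 1 synonymous substitution.
Total: 4 + 2 + 1 = 7.

7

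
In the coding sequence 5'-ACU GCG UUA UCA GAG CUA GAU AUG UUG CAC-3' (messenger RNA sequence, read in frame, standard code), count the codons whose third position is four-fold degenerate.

Codon 1 ACU (Thr): third position 4-fold.
Codon 2 GCG (Ala): third position 4-fold.
Codon 3 UUA (Leu): third position 2-fold.
Codon 4 UCA (Ser): third position 4-fold.
Codon 5 GAG (Glu): third position 2-fold.
Codon 6 CUA (Leu): third position 4-fold.
Codon 7 GAU (Asp): third position 2-fold.
Codon 8 AUG (Met): third position 1-fold.
Codon 9 UUG (Leu): third position 2-fold.
Codon 10 CAC (His): third position 2-fold.
Four-fold degenerate third positions: 4.

4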